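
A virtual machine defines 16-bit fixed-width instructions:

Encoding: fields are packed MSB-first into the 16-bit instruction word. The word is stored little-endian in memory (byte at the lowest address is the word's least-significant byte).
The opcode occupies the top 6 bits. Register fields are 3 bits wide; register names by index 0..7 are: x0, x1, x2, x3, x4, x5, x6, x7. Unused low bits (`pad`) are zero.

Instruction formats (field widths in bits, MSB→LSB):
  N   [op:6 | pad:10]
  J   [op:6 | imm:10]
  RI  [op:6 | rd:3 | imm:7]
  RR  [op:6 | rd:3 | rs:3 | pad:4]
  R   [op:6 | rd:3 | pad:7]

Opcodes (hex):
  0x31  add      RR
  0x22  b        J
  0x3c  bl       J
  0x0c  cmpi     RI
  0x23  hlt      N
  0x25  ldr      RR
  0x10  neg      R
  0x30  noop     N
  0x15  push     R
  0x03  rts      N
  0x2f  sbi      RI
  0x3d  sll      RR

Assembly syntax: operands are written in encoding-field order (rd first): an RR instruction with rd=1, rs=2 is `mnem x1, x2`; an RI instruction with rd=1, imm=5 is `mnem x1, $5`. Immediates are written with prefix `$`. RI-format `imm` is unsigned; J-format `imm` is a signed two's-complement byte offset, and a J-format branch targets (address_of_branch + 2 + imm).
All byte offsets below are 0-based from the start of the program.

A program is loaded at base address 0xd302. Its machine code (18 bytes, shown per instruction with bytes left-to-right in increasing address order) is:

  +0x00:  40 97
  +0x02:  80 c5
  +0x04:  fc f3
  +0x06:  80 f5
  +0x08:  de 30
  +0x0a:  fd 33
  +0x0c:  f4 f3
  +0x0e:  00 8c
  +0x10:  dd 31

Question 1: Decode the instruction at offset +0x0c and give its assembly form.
[0c] f4 f3 → 0xf3f4
  opcode bits[15:10]=0x3c: bl/J
  imm: (w>>0)&0x3ff=0x3f4 (s10→-12) → $-12

bl $-12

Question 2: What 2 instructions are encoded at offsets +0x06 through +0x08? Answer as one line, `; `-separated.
+0x06: 80 f5 ⇒ word 0xf580 (little)
  top 6b → 0x3d → sll [RR]
  rd@[9:7]=0x3 ⇒ x3
  rs@[6:4]=0x0 ⇒ x0
+0x08: de 30 ⇒ word 0x30de (little)
  top 6b → 0xc → cmpi [RI]
  rd@[9:7]=0x1 ⇒ x1
  imm@[6:0]=0x5e ⇒ $94

sll x3, x0; cmpi x1, $94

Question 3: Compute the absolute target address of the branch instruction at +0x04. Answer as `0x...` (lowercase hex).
+0x04: fc f3 ⇒ word 0xf3fc (little)
  opcode bits[15:10]=0x3c: bl/J
  imm@[9:0]=0x3fc (s10→-4) ⇒ $-4
  target = base 0xd302 + off 0x04 + 2 + imm -4 = 0xd304

0xd304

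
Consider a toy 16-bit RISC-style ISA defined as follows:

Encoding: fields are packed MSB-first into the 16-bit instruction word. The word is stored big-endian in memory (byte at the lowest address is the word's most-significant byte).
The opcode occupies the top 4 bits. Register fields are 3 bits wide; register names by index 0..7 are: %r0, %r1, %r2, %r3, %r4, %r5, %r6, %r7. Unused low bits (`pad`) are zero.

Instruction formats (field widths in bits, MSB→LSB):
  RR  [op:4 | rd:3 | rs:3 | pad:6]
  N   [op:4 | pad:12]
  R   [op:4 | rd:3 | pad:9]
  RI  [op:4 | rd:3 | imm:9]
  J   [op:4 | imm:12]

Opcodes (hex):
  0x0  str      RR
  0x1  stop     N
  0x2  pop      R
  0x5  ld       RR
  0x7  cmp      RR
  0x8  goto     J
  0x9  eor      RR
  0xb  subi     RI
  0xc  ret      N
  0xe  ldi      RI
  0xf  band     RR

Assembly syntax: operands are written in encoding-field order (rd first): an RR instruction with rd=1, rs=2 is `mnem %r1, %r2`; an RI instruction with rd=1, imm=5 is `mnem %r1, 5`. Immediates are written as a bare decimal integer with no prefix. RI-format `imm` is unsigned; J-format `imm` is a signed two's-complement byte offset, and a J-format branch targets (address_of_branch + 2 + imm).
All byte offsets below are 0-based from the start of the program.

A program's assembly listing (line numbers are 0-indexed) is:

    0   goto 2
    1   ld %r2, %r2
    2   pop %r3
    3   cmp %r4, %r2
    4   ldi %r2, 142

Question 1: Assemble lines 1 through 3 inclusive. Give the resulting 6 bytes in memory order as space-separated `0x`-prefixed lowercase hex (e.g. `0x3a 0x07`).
0x54 0x80 0x26 0x00 0x78 0x80

L1: ld op=0x5:4|rd=2:3|rs=2:3|pad=0:6 ⇒ 0x5480 ⇒ big 54 80
L2: pop op=0x2:4|rd=3:3|pad=0:9 ⇒ 0x2600 ⇒ big 26 00
L3: cmp op=0x7:4|rd=4:3|rs=2:3|pad=0:6 ⇒ 0x7880 ⇒ big 78 80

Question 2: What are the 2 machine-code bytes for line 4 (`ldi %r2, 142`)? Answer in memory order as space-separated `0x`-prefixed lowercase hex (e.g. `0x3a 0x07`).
0xe4 0x8e

L4: ldi op=0xe:4|rd=2:3|imm=142:9 ⇒ 0xe48e ⇒ big e4 8e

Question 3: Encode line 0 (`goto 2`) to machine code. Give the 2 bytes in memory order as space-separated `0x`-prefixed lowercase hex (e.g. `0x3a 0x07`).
0. goto fields op=0x8:4|imm=2:12 → word 8002h → 80 02

0x80 0x02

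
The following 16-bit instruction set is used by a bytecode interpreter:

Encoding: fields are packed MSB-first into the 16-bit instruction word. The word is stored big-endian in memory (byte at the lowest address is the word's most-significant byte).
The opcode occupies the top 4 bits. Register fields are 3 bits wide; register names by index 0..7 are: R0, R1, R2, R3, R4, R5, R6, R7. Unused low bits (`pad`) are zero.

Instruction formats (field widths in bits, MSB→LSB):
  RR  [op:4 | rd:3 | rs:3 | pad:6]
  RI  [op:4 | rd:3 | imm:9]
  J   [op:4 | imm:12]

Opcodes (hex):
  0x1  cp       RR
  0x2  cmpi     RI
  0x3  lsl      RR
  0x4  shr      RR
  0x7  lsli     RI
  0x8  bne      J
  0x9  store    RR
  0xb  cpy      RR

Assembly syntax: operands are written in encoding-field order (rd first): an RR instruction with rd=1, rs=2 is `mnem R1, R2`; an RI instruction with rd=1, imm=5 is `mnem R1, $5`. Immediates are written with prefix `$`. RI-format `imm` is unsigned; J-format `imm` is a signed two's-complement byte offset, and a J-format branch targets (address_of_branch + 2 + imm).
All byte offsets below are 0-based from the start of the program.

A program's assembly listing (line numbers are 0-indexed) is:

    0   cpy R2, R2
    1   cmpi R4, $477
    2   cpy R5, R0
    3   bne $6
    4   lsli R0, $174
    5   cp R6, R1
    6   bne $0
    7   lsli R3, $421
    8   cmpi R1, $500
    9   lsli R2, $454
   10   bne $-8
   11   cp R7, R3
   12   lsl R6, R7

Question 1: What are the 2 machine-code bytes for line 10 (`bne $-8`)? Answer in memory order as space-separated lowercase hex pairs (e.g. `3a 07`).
8f f8

line 10 (bne): pack op=0x8:4|imm=-8:12 = 0x8ff8; big→ 8f f8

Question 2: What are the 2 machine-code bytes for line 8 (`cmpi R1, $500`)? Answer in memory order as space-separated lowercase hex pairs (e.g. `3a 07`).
8. cmpi fields op=0x2:4|rd=1:3|imm=500:9 → word 23f4h → 23 f4

23 f4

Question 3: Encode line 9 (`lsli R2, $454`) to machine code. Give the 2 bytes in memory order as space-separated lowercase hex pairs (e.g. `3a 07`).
line 9 (lsli): pack op=0x7:4|rd=2:3|imm=454:9 = 0x75c6; big→ 75 c6

75 c6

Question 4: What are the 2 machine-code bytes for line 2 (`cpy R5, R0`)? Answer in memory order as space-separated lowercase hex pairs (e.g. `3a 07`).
ba 00

2. cpy fields op=0xb:4|rd=5:3|rs=0:3|pad=0:6 → word ba00h → ba 00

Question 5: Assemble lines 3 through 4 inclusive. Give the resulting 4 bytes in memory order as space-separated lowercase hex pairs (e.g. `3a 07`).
80 06 70 ae

L3: bne op=0x8:4|imm=6:12 ⇒ 0x8006 ⇒ big 80 06
L4: lsli op=0x7:4|rd=0:3|imm=174:9 ⇒ 0x70ae ⇒ big 70 ae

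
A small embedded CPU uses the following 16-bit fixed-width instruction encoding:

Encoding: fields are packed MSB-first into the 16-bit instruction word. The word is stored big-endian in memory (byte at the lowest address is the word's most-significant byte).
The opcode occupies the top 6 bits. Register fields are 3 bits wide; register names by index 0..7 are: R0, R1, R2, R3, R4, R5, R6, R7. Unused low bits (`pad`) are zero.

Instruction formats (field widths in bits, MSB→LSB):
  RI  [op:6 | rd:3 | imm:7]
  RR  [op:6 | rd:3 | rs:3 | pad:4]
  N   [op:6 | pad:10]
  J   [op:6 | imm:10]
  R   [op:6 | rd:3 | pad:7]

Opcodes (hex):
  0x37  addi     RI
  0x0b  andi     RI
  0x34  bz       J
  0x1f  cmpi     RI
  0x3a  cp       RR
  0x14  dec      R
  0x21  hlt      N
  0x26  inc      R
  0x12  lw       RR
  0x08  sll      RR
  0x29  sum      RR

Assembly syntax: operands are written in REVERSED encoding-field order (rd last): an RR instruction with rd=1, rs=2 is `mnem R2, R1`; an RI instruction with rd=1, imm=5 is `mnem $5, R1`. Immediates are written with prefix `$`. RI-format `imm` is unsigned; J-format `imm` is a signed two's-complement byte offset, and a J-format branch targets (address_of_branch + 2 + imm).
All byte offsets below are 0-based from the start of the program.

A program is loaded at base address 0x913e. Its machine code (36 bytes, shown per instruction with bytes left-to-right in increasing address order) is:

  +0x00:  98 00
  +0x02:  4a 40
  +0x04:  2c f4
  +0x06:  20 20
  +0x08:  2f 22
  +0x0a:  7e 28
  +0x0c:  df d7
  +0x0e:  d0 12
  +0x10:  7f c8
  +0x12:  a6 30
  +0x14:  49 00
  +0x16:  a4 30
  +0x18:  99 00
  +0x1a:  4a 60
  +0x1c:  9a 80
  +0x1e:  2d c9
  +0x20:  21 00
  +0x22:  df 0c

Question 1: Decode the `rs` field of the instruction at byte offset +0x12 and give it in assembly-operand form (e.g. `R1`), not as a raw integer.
[12] a6 30 → 0xa630
  op=0xa630>>10=0x29 ⇒ sum (RR)
  rd: (w>>7)&0x7=0x4 → R4
  rs: (w>>4)&0x7=0x3 → R3

R3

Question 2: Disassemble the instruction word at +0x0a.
cmpi $40, R4

off 0x0a: read 7e 28 as big → 0x7e28
  opcode bits[15:10]=0x1f: cmpi/RI
  rd@[9:7]=0x4 ⇒ R4
  imm@[6:0]=0x28 ⇒ $40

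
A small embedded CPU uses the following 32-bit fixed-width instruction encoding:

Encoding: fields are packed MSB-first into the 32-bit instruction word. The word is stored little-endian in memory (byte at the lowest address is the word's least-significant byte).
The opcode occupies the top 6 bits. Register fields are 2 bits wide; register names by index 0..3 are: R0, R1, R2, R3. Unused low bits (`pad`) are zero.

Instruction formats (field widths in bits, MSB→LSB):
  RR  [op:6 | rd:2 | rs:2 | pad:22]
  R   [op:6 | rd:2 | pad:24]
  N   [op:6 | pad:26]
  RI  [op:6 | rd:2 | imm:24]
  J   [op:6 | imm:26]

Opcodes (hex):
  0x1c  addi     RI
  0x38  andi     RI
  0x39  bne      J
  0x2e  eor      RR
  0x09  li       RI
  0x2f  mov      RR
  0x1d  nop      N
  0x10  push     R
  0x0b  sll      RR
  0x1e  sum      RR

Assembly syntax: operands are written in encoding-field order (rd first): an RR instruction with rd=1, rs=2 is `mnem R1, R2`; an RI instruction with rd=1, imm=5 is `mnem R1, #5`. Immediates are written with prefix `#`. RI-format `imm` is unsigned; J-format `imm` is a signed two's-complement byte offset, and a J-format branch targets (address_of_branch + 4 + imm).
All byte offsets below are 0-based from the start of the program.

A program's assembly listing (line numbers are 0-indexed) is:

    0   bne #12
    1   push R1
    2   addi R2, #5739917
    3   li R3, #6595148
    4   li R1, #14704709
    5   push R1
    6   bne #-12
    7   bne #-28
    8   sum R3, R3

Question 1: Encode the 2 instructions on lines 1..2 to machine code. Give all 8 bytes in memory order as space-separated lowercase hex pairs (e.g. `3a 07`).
00 00 00 41 8d 95 57 72

1. push fields op=0x10:6|rd=1:2|pad=0:24 → word 41000000h → 00 00 00 41
2. addi fields op=0x1c:6|rd=2:2|imm=5739917:24 → word 7257958dh → 8d 95 57 72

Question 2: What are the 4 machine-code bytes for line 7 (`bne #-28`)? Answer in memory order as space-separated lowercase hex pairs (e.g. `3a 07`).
line 7 (bne): pack op=0x39:6|imm=-28:26 = 0xe7ffffe4; little→ e4 ff ff e7

e4 ff ff e7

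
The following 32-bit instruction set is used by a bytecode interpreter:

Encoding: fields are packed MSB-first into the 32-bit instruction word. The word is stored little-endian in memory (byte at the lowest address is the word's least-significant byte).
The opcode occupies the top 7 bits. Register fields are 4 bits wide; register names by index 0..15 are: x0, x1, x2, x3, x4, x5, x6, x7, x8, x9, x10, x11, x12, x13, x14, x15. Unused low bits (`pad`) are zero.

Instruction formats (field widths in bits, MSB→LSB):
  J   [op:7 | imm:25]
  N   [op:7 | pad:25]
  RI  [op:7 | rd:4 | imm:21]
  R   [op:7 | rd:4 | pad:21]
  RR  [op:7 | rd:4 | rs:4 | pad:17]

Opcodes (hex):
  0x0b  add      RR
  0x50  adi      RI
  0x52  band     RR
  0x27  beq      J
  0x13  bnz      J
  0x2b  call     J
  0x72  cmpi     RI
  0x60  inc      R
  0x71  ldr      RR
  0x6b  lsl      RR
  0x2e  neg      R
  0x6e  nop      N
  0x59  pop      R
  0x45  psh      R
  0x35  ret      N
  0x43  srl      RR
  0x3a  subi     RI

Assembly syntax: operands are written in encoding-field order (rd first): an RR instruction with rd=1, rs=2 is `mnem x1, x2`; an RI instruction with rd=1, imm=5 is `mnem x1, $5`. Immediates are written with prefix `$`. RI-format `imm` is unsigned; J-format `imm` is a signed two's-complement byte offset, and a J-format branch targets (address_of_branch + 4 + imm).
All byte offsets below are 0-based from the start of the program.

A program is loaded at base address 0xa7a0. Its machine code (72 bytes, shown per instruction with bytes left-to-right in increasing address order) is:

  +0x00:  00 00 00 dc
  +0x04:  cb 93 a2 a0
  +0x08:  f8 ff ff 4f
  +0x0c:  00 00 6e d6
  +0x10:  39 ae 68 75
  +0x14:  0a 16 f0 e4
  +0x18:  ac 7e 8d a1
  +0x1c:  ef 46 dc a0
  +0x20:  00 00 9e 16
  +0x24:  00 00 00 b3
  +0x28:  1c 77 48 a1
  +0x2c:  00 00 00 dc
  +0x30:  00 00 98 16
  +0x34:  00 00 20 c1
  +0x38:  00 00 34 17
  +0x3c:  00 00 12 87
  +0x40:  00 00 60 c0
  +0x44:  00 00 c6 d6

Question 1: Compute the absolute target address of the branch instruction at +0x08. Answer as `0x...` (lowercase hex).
off 0x08: read f8 ff ff 4f as little → 0x4ffffff8
  top 7b → 0x27 → beq [J]
  imm@[24:0]=0x1fffff8 (s25→-8) ⇒ $-8
  target = base 0xa7a0 + off 0x08 + 4 + imm -8 = 0xa7a4

0xa7a4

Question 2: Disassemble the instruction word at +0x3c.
srl x8, x9

off 0x3c: read 00 00 12 87 as little → 0x87120000
  opcode bits[31:25]=0x43: srl/RR
  [24:21] rd=8 = x8
  [20:17] rs=9 = x9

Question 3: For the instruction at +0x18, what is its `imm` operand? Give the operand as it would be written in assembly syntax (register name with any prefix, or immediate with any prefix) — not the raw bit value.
$884396

+0x18: ac 7e 8d a1 ⇒ word 0xa18d7eac (little)
  opcode bits[31:25]=0x50: adi/RI
  rd: (w>>21)&0xf=0xc → x12
  imm: (w>>0)&0x1fffff=0xd7eac → $884396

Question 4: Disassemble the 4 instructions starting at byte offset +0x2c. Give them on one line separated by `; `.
nop; add x4, x12; inc x9; add x9, x10

off 0x2c: read 00 00 00 dc as little → 0xdc000000
  op=0xdc000000>>25=0x6e ⇒ nop (N)
off 0x30: read 00 00 98 16 as little → 0x16980000
  op=0x16980000>>25=0xb ⇒ add (RR)
  rd@[24:21]=0x4 ⇒ x4
  rs@[20:17]=0xc ⇒ x12
off 0x34: read 00 00 20 c1 as little → 0xc1200000
  op=0xc1200000>>25=0x60 ⇒ inc (R)
  rd@[24:21]=0x9 ⇒ x9
off 0x38: read 00 00 34 17 as little → 0x17340000
  op=0x17340000>>25=0xb ⇒ add (RR)
  rd@[24:21]=0x9 ⇒ x9
  rs@[20:17]=0xa ⇒ x10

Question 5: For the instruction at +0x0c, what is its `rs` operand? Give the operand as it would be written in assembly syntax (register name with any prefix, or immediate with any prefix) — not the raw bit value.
off 0x0c: read 00 00 6e d6 as little → 0xd66e0000
  top 7b → 0x6b → lsl [RR]
  rd@[24:21]=0x3 ⇒ x3
  rs@[20:17]=0x7 ⇒ x7

x7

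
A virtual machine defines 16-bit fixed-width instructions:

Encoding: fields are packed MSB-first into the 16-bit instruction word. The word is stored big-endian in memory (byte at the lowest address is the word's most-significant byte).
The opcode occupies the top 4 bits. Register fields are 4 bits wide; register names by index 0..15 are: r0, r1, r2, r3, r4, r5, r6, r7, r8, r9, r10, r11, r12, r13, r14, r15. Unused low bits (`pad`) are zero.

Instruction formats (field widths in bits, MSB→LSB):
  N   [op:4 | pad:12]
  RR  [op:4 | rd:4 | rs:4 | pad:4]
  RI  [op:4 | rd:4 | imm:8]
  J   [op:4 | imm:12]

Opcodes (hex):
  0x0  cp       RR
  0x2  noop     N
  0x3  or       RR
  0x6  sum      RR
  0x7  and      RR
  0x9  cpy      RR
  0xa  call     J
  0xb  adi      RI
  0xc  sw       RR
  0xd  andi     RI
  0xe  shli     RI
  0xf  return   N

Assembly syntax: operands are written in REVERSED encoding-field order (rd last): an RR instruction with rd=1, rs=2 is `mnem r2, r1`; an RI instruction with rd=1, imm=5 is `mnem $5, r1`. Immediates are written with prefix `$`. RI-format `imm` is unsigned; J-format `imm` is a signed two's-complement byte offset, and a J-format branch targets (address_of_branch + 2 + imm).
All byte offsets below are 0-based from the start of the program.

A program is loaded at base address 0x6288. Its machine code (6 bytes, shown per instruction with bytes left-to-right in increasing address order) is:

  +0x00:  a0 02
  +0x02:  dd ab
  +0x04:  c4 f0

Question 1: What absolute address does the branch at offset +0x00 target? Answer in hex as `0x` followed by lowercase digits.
@+00  big-endian(a0 02) = 0xa002
  opcode bits[15:12]=0xa: call/J
  imm: (w>>0)&0xfff=0x2 → $2
  target = base 0x6288 + off 0x00 + 2 + imm 2 = 0x628c

0x628c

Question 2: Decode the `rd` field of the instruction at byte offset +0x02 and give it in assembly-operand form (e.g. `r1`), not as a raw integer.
r13

+0x02: dd ab ⇒ word 0xddab (big)
  opcode bits[15:12]=0xd: andi/RI
  rd@[11:8]=0xd ⇒ r13
  imm@[7:0]=0xab ⇒ $171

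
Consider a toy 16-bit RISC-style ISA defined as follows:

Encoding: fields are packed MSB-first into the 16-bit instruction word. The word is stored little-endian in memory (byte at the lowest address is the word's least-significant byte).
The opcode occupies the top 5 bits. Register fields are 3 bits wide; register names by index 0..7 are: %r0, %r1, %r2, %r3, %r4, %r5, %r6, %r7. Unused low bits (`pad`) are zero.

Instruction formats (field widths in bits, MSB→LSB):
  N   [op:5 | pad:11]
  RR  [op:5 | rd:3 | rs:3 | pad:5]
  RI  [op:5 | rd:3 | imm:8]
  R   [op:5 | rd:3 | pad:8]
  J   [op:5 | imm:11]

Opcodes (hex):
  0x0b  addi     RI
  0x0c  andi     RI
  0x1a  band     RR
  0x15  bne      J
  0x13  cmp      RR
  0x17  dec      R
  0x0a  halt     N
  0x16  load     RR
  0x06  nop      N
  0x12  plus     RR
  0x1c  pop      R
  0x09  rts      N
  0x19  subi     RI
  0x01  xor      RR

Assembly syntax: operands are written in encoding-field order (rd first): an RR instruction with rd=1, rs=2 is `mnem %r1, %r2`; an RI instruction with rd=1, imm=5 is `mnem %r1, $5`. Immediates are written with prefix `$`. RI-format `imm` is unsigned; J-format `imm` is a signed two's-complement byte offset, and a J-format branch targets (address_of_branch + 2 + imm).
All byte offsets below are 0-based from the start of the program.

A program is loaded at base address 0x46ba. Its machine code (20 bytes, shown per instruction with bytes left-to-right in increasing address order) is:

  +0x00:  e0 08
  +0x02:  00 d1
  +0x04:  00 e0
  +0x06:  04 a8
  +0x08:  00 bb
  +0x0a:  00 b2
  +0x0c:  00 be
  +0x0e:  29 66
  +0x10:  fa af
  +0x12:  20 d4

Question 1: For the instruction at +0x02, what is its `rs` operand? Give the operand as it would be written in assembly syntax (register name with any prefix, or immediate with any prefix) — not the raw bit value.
[02] 00 d1 → 0xd100
  top 5b → 0x1a → band [RR]
  rd: (w>>8)&0x7=0x1 → %r1
  rs: (w>>5)&0x7=0x0 → %r0

%r0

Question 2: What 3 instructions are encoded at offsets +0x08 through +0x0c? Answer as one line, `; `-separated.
off 0x08: read 00 bb as little → 0xbb00
  top 5b → 0x17 → dec [R]
  rd@[10:8]=0x3 ⇒ %r3
off 0x0a: read 00 b2 as little → 0xb200
  top 5b → 0x16 → load [RR]
  rd@[10:8]=0x2 ⇒ %r2
  rs@[7:5]=0x0 ⇒ %r0
off 0x0c: read 00 be as little → 0xbe00
  top 5b → 0x17 → dec [R]
  rd@[10:8]=0x6 ⇒ %r6

dec %r3; load %r2, %r0; dec %r6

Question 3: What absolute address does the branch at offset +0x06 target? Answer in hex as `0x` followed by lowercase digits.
off 0x06: read 04 a8 as little → 0xa804
  op=0xa804>>11=0x15 ⇒ bne (J)
  [10:0] imm=4 = $4
  target = base 0x46ba + off 0x06 + 2 + imm 4 = 0x46c6

0x46c6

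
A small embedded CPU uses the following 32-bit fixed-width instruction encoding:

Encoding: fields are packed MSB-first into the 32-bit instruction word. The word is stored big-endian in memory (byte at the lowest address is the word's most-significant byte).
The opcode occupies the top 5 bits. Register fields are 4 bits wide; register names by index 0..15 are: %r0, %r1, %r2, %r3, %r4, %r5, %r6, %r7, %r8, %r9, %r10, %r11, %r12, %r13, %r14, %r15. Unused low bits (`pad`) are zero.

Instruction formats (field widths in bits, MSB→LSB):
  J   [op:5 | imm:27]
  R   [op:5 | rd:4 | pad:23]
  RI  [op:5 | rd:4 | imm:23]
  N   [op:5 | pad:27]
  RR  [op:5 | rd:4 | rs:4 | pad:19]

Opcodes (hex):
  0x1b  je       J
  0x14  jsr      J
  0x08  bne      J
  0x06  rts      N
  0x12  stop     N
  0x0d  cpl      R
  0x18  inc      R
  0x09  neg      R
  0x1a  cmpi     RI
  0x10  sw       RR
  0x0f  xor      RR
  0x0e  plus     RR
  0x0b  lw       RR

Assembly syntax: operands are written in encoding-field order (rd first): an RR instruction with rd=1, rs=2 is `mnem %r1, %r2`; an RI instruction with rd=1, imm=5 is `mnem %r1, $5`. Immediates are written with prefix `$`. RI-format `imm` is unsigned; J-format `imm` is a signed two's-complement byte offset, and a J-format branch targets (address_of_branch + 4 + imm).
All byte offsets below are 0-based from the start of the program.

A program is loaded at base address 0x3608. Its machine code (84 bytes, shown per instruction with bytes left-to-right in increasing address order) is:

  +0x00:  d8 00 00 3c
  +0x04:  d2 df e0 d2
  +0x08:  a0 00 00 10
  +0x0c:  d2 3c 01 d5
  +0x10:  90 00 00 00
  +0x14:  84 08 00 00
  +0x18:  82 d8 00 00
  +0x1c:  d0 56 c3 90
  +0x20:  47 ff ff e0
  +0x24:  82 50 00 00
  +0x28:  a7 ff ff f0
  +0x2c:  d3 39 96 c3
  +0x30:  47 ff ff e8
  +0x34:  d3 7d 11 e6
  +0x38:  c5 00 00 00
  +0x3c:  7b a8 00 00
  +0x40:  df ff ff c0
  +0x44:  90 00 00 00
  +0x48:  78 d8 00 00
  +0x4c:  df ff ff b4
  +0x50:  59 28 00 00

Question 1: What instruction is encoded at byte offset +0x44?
stop

+0x44: 90 00 00 00 ⇒ word 0x90000000 (big)
  op=0x90000000>>27=0x12 ⇒ stop (N)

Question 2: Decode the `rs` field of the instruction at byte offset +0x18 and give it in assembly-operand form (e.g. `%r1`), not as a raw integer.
%r11

off 0x18: read 82 d8 00 00 as big → 0x82d80000
  top 5b → 0x10 → sw [RR]
  rd: (w>>23)&0xf=0x5 → %r5
  rs: (w>>19)&0xf=0xb → %r11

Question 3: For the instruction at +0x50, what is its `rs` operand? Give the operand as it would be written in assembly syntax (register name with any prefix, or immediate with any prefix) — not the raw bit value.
%r5

off 0x50: read 59 28 00 00 as big → 0x59280000
  top 5b → 0xb → lw [RR]
  [26:23] rd=2 = %r2
  [22:19] rs=5 = %r5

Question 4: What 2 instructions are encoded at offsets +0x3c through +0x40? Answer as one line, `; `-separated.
xor %r7, %r5; je $-64

[3c] 7b a8 00 00 → 0x7ba80000
  opcode bits[31:27]=0xf: xor/RR
  [26:23] rd=7 = %r7
  [22:19] rs=5 = %r5
[40] df ff ff c0 → 0xdfffffc0
  opcode bits[31:27]=0x1b: je/J
  [26:0] imm=134217664 (s27→-64) = $-64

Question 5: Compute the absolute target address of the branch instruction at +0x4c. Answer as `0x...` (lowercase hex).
0x360c

@+4c  big-endian(df ff ff b4) = 0xdfffffb4
  opcode bits[31:27]=0x1b: je/J
  imm: (w>>0)&0x7ffffff=0x7ffffb4 (s27→-76) → $-76
  target = base 0x3608 + off 0x4c + 4 + imm -76 = 0x360c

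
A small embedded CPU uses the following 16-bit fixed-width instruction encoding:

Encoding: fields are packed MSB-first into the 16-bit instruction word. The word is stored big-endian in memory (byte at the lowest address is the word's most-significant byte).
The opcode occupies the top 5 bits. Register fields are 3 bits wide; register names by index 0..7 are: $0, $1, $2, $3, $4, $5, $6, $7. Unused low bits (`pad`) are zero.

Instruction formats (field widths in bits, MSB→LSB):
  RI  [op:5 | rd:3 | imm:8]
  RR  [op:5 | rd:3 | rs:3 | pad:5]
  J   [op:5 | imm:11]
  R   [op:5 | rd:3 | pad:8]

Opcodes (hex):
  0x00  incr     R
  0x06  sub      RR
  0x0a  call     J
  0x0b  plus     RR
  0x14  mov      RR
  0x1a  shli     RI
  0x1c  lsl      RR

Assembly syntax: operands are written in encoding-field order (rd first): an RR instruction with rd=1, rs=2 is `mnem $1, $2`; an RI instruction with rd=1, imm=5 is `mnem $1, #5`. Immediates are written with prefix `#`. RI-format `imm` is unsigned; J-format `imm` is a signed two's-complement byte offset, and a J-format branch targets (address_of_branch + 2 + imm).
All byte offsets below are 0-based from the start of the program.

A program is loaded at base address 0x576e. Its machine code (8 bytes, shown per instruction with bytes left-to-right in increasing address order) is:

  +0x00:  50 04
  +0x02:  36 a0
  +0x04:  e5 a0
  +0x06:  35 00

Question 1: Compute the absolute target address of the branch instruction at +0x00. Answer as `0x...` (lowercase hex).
+0x00: 50 04 ⇒ word 0x5004 (big)
  op=0x5004>>11=0xa ⇒ call (J)
  [10:0] imm=4 = #4
  target = base 0x576e + off 0x00 + 2 + imm 4 = 0x5774

0x5774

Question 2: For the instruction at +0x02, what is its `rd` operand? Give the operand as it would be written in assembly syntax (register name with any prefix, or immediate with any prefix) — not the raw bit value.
$6

[02] 36 a0 → 0x36a0
  top 5b → 0x6 → sub [RR]
  [10:8] rd=6 = $6
  [7:5] rs=5 = $5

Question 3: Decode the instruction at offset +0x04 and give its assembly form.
lsl $5, $5

[04] e5 a0 → 0xe5a0
  top 5b → 0x1c → lsl [RR]
  [10:8] rd=5 = $5
  [7:5] rs=5 = $5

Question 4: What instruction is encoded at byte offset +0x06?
@+06  big-endian(35 00) = 0x3500
  top 5b → 0x6 → sub [RR]
  [10:8] rd=5 = $5
  [7:5] rs=0 = $0

sub $5, $0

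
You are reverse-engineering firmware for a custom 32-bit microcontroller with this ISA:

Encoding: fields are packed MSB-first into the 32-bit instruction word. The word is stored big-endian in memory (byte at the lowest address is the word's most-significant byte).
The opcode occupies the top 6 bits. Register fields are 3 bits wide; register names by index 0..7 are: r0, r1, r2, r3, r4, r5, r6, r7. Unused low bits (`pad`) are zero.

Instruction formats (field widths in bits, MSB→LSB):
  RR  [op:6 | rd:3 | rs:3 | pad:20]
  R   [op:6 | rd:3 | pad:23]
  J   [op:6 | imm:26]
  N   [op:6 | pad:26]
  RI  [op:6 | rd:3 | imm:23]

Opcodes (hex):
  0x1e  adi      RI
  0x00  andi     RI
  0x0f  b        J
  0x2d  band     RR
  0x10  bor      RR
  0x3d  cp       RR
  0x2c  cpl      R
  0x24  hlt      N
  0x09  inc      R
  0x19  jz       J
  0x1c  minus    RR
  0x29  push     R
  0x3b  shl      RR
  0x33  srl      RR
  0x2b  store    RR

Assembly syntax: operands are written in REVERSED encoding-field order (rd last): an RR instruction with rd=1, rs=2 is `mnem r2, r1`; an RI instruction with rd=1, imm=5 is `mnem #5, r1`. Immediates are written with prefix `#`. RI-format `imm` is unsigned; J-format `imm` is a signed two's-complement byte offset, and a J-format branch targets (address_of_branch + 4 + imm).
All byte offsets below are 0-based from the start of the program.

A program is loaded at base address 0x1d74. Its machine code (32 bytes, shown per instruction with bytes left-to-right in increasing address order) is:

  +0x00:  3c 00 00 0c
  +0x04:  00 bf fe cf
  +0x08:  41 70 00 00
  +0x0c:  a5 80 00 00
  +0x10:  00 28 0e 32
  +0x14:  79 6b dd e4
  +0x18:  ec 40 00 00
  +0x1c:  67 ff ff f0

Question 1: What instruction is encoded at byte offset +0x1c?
jz #-16

[1c] 67 ff ff f0 → 0x67fffff0
  top 6b → 0x19 → jz [J]
  imm: (w>>0)&0x3ffffff=0x3fffff0 (s26→-16) → #-16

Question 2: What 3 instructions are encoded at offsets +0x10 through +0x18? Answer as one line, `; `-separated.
andi #2625074, r0; adi #7069156, r2; shl r4, r0

+0x10: 00 28 0e 32 ⇒ word 0x00280e32 (big)
  op=0x00280e32>>26=0x0 ⇒ andi (RI)
  rd@[25:23]=0x0 ⇒ r0
  imm@[22:0]=0x280e32 ⇒ #2625074
+0x14: 79 6b dd e4 ⇒ word 0x796bdde4 (big)
  op=0x796bdde4>>26=0x1e ⇒ adi (RI)
  rd@[25:23]=0x2 ⇒ r2
  imm@[22:0]=0x6bdde4 ⇒ #7069156
+0x18: ec 40 00 00 ⇒ word 0xec400000 (big)
  op=0xec400000>>26=0x3b ⇒ shl (RR)
  rd@[25:23]=0x0 ⇒ r0
  rs@[22:20]=0x4 ⇒ r4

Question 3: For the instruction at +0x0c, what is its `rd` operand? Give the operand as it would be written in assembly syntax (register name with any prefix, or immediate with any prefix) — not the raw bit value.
off 0x0c: read a5 80 00 00 as big → 0xa5800000
  op=0xa5800000>>26=0x29 ⇒ push (R)
  rd@[25:23]=0x3 ⇒ r3

r3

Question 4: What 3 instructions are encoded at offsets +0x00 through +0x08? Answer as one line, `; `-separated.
b #12; andi #4193999, r1; bor r7, r2

off 0x00: read 3c 00 00 0c as big → 0x3c00000c
  opcode bits[31:26]=0xf: b/J
  [25:0] imm=12 = #12
off 0x04: read 00 bf fe cf as big → 0x00bffecf
  opcode bits[31:26]=0x0: andi/RI
  [25:23] rd=1 = r1
  [22:0] imm=4193999 = #4193999
off 0x08: read 41 70 00 00 as big → 0x41700000
  opcode bits[31:26]=0x10: bor/RR
  [25:23] rd=2 = r2
  [22:20] rs=7 = r7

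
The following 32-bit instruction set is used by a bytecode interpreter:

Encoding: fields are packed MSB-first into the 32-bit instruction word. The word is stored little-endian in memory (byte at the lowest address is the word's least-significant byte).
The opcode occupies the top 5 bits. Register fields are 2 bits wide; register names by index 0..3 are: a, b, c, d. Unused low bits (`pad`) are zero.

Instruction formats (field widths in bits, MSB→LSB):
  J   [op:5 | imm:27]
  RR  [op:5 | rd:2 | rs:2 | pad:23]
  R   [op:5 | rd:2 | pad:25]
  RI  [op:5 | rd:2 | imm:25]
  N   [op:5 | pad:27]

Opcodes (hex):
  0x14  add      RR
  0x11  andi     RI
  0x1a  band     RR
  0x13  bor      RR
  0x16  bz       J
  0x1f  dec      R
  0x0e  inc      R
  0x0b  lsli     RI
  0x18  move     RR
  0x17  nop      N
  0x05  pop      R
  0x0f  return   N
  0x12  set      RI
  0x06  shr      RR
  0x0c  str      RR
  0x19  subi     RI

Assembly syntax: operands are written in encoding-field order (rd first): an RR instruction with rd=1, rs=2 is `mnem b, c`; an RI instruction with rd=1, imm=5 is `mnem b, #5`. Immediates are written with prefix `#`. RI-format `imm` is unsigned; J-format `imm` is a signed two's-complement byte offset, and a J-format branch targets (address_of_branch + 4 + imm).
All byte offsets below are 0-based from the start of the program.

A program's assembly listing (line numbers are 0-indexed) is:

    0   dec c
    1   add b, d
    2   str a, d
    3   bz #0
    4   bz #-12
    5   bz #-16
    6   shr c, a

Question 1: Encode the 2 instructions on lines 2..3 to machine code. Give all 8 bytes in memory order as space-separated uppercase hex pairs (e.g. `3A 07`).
L2: str op=0xc:5|rd=0:2|rs=3:2|pad=0:23 ⇒ 0x61800000 ⇒ little 00 00 80 61
L3: bz op=0x16:5|imm=0:27 ⇒ 0xb0000000 ⇒ little 00 00 00 b0

00 00 80 61 00 00 00 B0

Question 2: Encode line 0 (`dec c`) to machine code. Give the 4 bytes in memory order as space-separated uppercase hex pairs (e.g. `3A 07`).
00 00 00 FC

line 0 (dec): pack op=0x1f:5|rd=2:2|pad=0:25 = 0xfc000000; little→ 00 00 00 fc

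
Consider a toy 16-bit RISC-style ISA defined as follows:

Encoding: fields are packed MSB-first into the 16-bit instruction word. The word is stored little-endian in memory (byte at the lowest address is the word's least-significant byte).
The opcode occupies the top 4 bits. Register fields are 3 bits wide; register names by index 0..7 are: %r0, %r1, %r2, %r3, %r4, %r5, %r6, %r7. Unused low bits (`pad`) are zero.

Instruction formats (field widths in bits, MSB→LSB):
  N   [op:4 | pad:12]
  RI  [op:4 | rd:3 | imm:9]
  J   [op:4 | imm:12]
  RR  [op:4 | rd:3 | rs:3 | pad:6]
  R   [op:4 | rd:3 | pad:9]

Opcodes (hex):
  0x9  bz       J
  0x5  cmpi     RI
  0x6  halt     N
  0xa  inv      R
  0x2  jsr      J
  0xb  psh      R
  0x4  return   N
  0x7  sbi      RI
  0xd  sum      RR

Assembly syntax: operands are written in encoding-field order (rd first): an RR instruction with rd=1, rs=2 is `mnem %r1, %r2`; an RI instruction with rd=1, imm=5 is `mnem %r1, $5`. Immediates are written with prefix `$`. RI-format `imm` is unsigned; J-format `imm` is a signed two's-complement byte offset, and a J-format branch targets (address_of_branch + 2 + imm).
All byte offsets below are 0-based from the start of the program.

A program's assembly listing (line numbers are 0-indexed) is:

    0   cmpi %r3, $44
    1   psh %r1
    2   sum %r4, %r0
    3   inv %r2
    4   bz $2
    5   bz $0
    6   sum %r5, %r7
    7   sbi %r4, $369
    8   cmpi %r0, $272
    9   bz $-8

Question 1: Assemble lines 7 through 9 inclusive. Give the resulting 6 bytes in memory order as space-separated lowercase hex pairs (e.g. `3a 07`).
71 79 10 51 f8 9f

line 7 (sbi): pack op=0x7:4|rd=4:3|imm=369:9 = 0x7971; little→ 71 79
line 8 (cmpi): pack op=0x5:4|rd=0:3|imm=272:9 = 0x5110; little→ 10 51
line 9 (bz): pack op=0x9:4|imm=-8:12 = 0x9ff8; little→ f8 9f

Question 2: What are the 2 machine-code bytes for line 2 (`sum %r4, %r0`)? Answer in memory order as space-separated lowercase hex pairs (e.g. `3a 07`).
line 2 (sum): pack op=0xd:4|rd=4:3|rs=0:3|pad=0:6 = 0xd800; little→ 00 d8

00 d8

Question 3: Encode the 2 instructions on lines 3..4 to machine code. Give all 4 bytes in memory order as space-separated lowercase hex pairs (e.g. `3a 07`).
00 a4 02 90

3. inv fields op=0xa:4|rd=2:3|pad=0:9 → word a400h → 00 a4
4. bz fields op=0x9:4|imm=2:12 → word 9002h → 02 90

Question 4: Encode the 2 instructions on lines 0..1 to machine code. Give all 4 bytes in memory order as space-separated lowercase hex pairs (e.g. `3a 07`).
line 0 (cmpi): pack op=0x5:4|rd=3:3|imm=44:9 = 0x562c; little→ 2c 56
line 1 (psh): pack op=0xb:4|rd=1:3|pad=0:9 = 0xb200; little→ 00 b2

2c 56 00 b2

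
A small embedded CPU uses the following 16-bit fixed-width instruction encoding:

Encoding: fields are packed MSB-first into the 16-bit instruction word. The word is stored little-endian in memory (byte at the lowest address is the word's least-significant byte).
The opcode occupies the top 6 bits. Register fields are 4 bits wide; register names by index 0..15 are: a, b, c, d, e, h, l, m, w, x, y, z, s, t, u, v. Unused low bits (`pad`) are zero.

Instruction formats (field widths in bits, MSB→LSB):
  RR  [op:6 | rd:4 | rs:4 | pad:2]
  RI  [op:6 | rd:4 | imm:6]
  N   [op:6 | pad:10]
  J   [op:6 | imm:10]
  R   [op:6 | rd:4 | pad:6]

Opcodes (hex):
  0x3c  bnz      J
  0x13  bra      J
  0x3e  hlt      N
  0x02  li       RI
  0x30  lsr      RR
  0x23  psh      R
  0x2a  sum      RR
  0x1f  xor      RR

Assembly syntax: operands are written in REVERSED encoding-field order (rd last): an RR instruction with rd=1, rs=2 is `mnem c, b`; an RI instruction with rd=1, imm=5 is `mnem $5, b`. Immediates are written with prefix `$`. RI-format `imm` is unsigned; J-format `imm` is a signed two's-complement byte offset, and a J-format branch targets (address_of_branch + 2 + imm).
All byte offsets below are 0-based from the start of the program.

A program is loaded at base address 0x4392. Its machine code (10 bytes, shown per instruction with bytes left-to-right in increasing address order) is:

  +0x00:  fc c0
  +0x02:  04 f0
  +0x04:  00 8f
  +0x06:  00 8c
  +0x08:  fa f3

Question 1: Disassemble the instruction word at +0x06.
psh a

[06] 00 8c → 0x8c00
  top 6b → 0x23 → psh [R]
  rd: (w>>6)&0xf=0x0 → a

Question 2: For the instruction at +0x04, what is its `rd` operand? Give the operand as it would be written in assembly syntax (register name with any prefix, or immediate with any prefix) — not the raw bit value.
s

off 0x04: read 00 8f as little → 0x8f00
  top 6b → 0x23 → psh [R]
  [9:6] rd=12 = s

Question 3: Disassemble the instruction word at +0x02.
off 0x02: read 04 f0 as little → 0xf004
  opcode bits[15:10]=0x3c: bnz/J
  imm: (w>>0)&0x3ff=0x4 → $4

bnz $4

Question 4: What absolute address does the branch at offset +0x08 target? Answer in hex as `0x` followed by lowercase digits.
@+08  little-endian(fa f3) = 0xf3fa
  op=0xf3fa>>10=0x3c ⇒ bnz (J)
  imm@[9:0]=0x3fa (s10→-6) ⇒ $-6
  target = base 0x4392 + off 0x08 + 2 + imm -6 = 0x4396

0x4396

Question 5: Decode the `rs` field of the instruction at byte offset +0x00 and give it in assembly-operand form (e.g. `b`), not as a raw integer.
v

[00] fc c0 → 0xc0fc
  op=0xc0fc>>10=0x30 ⇒ lsr (RR)
  [9:6] rd=3 = d
  [5:2] rs=15 = v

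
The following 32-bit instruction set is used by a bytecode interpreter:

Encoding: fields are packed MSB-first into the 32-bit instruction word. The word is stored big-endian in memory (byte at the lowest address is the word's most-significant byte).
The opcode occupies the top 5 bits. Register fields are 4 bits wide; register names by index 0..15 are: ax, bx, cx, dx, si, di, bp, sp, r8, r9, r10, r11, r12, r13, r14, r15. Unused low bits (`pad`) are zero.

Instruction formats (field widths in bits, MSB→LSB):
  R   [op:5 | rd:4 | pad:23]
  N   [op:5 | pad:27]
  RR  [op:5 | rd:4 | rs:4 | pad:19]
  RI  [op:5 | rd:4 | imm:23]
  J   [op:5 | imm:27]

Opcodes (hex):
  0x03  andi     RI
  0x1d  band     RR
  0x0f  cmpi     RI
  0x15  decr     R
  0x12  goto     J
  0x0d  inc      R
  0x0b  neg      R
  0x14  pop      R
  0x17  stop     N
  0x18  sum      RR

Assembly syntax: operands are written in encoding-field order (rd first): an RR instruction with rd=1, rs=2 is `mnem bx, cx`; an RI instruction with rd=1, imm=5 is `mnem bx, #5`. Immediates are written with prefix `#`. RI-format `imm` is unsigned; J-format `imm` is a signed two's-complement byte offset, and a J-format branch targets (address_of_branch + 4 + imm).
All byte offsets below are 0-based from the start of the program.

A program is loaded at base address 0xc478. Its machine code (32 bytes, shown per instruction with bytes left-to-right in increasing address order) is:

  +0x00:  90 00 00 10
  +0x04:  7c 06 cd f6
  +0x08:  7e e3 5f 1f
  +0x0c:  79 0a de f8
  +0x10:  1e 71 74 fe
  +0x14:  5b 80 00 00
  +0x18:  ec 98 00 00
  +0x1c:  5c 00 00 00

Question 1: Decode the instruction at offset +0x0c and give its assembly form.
cmpi cx, #712440

off 0x0c: read 79 0a de f8 as big → 0x790adef8
  op=0x790adef8>>27=0xf ⇒ cmpi (RI)
  rd: (w>>23)&0xf=0x2 → cx
  imm: (w>>0)&0x7fffff=0xadef8 → #712440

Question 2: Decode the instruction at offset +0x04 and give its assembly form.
off 0x04: read 7c 06 cd f6 as big → 0x7c06cdf6
  opcode bits[31:27]=0xf: cmpi/RI
  rd@[26:23]=0x8 ⇒ r8
  imm@[22:0]=0x6cdf6 ⇒ #445942

cmpi r8, #445942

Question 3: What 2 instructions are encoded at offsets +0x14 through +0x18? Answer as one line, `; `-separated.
@+14  big-endian(5b 80 00 00) = 0x5b800000
  opcode bits[31:27]=0xb: neg/R
  rd: (w>>23)&0xf=0x7 → sp
@+18  big-endian(ec 98 00 00) = 0xec980000
  opcode bits[31:27]=0x1d: band/RR
  rd: (w>>23)&0xf=0x9 → r9
  rs: (w>>19)&0xf=0x3 → dx

neg sp; band r9, dx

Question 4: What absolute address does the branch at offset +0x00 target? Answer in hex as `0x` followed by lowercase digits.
0xc48c

off 0x00: read 90 00 00 10 as big → 0x90000010
  opcode bits[31:27]=0x12: goto/J
  [26:0] imm=16 = #16
  target = base 0xc478 + off 0x00 + 4 + imm 16 = 0xc48c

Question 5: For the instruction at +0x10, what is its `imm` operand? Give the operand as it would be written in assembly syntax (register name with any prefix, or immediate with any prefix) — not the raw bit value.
+0x10: 1e 71 74 fe ⇒ word 0x1e7174fe (big)
  op=0x1e7174fe>>27=0x3 ⇒ andi (RI)
  rd@[26:23]=0xc ⇒ r12
  imm@[22:0]=0x7174fe ⇒ #7435518

#7435518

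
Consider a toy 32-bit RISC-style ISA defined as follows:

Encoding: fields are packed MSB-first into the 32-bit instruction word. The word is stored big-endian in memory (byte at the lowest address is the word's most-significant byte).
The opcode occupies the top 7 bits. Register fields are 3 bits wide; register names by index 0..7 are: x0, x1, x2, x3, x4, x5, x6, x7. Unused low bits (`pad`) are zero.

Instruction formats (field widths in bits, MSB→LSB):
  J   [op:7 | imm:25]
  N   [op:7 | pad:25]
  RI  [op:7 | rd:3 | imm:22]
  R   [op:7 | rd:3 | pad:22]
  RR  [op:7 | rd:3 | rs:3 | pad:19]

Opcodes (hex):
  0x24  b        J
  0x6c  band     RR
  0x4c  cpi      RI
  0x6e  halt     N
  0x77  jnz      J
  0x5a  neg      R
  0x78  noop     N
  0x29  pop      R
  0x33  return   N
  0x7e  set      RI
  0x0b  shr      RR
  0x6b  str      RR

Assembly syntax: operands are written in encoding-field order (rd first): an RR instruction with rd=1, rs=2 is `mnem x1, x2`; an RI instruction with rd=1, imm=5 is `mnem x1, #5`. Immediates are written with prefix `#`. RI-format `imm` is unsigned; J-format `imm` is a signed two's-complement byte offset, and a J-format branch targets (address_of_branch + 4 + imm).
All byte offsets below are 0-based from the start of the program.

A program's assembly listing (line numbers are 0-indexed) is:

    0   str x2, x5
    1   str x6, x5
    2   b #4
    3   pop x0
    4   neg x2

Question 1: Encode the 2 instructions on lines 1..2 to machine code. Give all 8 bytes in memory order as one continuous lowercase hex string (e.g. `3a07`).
1. str fields op=0x6b:7|rd=6:3|rs=5:3|pad=0:19 → word d7a80000h → d7 a8 00 00
2. b fields op=0x24:7|imm=4:25 → word 48000004h → 48 00 00 04

d7a8000048000004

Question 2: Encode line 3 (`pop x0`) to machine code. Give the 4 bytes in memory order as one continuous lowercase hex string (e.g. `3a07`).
52000000

3. pop fields op=0x29:7|rd=0:3|pad=0:22 → word 52000000h → 52 00 00 00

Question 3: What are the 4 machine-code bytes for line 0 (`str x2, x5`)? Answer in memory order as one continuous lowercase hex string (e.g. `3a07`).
L0: str op=0x6b:7|rd=2:3|rs=5:3|pad=0:19 ⇒ 0xd6a80000 ⇒ big d6 a8 00 00

d6a80000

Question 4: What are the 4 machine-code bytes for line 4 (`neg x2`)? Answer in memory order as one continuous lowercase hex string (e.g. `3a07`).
4. neg fields op=0x5a:7|rd=2:3|pad=0:22 → word b4800000h → b4 80 00 00

b4800000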